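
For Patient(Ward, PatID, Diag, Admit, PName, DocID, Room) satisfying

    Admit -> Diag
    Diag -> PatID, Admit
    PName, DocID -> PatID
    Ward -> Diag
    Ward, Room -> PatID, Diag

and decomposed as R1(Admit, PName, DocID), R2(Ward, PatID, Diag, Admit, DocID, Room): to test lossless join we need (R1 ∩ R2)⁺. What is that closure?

PatID, Diag, Admit, DocID

R1 ∩ R2 = {Admit, DocID}.
Admit → Diag applies, adding Diag
Diag → PatID, Admit applies, adding PatID
Closure: {PatID, Diag, Admit, DocID}.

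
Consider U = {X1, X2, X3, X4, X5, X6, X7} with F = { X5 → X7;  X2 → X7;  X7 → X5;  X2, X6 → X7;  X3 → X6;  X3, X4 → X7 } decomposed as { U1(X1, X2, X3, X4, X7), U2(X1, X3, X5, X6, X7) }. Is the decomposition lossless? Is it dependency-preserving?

Lossless test: (X1, X3, X7)⁺ = {X1, X3, X5, X6, X7}, which contains all of one fragment — lossless.
Dependency preservation: X2, X6 → X7 is not contained in any single fragment, but the restricted closure of its left-hand side across the fragments still reaches the right-hand side; the remaining FDs each lie inside some fragment. All dependencies are preserved.

lossless and dependency-preserving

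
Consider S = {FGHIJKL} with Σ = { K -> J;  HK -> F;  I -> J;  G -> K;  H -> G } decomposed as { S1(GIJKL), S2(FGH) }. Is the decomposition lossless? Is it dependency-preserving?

lossy but dependency-preserving

Lossless test: (G)⁺ = {GJK}, which is a superkey of neither fragment — lossy.
Dependency preservation: HK → F is not contained in any single fragment, but the restricted closure of its left-hand side across the fragments still reaches the right-hand side; the remaining FDs each lie inside some fragment. All dependencies are preserved.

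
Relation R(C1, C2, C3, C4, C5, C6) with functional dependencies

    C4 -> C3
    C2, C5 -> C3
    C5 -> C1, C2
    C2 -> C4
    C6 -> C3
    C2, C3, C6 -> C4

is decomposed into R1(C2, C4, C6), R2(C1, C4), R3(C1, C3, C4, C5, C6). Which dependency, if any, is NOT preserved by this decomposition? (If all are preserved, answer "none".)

C5 -> C1, C2

Check C5 → C1, C2: no single fragment contains all of {C1, C2, C5}, and the restricted closure of {C5} across the fragments never reaches {C1, C2}.
C4 → C3 is preserved.
C2, C5 → C3 is preserved.
C2 → C4 is preserved.
C6 → C3 is preserved.
C2, C3, C6 → C4 is preserved.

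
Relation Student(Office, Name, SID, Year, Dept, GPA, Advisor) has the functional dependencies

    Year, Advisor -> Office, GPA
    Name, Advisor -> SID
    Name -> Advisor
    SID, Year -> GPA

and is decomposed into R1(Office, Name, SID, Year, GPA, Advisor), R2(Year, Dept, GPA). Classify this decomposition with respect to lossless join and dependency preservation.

lossy but dependency-preserving

Lossless test: (Year, GPA)⁺ = {Year, GPA}, which is a superkey of neither fragment — lossy.
Dependency preservation: every FD's attributes lie within a single fragment, so each can be enforced locally — preserved.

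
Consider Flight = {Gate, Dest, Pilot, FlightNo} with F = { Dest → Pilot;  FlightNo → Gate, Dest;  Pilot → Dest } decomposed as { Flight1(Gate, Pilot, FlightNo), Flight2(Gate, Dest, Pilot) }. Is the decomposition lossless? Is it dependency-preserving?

lossless and dependency-preserving

Lossless test: (Gate, Pilot)⁺ = {Gate, Dest, Pilot}, which contains all of one fragment — lossless.
Dependency preservation: FlightNo → Gate, Dest is not contained in any single fragment, but the restricted closure of its left-hand side across the fragments still reaches the right-hand side; the remaining FDs each lie inside some fragment. All dependencies are preserved.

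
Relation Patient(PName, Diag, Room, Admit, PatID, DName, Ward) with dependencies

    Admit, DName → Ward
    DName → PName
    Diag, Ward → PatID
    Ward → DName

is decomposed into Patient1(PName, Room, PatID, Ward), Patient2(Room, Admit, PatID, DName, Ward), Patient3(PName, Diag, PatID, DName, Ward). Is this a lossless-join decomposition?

No

Chase test. Columns are PName, Diag, Room, Admit, PatID, DName, Ward; row i has aⱼ where attribute j ∈ Patienti, else bᵢⱼ.
Initial tableau (one row per fragment):
  row 1: a1 b12 a3 b14 a5 b16 a7
  row 2: b21 b22 a3 a4 a5 a6 a7
  row 3: a1 a2 b33 b34 a5 a6 a7
Rows 2 and 3 agree on DName; apply DName→PName and equate their PName entries.
Rows 1 and 2 agree on Ward; apply Ward→DName and equate their DName entries.
No row becomes fully distinguished — the join is lossy.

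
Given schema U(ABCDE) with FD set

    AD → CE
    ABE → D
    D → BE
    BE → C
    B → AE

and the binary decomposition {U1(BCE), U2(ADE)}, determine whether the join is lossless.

Common attributes: U1 ∩ U2 = {E}.
No dependency enlarges {E}, so (E)⁺ = {E}.
The closure contains neither all of U1 = {BCE} nor all of U2 = {ADE}, so the common attributes are not a superkey of either fragment. The join is lossy.

No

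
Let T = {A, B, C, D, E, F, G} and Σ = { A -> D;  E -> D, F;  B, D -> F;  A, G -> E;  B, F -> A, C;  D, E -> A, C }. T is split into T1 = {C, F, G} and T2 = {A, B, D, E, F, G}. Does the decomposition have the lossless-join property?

Common attributes: T1 ∩ T2 = {F, G}.
No dependency enlarges {F, G}, so (F, G)⁺ = {F, G}.
The closure contains neither all of T1 = {C, F, G} nor all of T2 = {A, B, D, E, F, G}, so the common attributes are not a superkey of either fragment. The join is lossy.

No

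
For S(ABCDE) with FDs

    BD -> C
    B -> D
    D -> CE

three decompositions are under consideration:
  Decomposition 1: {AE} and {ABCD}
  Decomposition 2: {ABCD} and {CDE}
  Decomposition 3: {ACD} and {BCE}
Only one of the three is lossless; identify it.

Decomposition 2

Decomposition 1: common = {A}, closure = {A} → lossy.
Decomposition 2: common = {CD}, closure = {CDE} → lossless.
Decomposition 3: common = {C}, closure = {C} → lossy.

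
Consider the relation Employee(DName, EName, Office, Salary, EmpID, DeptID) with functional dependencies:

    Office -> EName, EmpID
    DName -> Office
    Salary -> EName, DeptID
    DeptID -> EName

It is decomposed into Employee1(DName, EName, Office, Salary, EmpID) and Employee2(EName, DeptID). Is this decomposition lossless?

Common attributes: Employee1 ∩ Employee2 = {EName}.
No dependency enlarges {EName}, so (EName)⁺ = {EName}.
The closure contains neither all of Employee1 = {DName, EName, Office, Salary, EmpID} nor all of Employee2 = {EName, DeptID}, so the common attributes are not a superkey of either fragment. The join is lossy.

No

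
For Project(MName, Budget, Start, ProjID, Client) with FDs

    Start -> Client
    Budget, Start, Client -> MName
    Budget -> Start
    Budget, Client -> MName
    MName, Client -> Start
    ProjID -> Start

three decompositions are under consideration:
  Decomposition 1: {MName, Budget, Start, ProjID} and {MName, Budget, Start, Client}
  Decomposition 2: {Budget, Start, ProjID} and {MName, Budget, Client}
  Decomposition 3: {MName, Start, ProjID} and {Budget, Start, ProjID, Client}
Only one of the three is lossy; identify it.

Decomposition 1: common = {MName, Budget, Start}, closure = {MName, Budget, Start, Client} → lossless.
Decomposition 2: common = {Budget}, closure = {MName, Budget, Start, Client} → lossless.
Decomposition 3: common = {Start, ProjID}, closure = {Start, ProjID, Client} → lossy.

Decomposition 3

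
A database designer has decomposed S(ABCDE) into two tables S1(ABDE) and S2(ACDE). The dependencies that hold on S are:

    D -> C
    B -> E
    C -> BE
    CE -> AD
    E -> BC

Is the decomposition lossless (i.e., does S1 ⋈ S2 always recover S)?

Yes

Common attributes: S1 ∩ S2 = {ADE}.
Closure of {ADE}: D → C applies, adding C; C → BE applies, adding B. So (ADE)⁺ = {ABCDE}.
This closure contains every attribute of S1, so S1 ∩ S2 → S1. The join is lossless.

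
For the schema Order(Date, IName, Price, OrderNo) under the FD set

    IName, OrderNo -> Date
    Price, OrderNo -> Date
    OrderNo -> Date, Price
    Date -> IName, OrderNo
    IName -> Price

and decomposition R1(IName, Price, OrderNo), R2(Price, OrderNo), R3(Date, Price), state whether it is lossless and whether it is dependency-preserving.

lossy and not dependency-preserving

Lossless test (chase): Rows 1 and 2 agree on Price, OrderNo; apply Price, OrderNo→Date and equate their Date entries. Rows 1 and 2 agree on Date; apply Date→IName, OrderNo and equate their IName, OrderNo entries. No row becomes fully distinguished — the join is lossy.
Dependency preservation: the restricted closure of {IName, OrderNo} across the fragments never reaches {Date}, so IName, OrderNo → Date cannot be enforced without a join — not preserved.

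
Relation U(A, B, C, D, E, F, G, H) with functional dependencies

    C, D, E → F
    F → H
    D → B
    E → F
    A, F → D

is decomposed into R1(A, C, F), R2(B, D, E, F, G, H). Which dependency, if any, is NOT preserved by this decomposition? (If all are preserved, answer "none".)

A, F → D

Check A, F → D: no single fragment contains all of {A, D, F}, and the restricted closure of {A, F} across the fragments never reaches {D}.
C, D, E → F is preserved.
F → H is preserved.
D → B is preserved.
E → F is preserved.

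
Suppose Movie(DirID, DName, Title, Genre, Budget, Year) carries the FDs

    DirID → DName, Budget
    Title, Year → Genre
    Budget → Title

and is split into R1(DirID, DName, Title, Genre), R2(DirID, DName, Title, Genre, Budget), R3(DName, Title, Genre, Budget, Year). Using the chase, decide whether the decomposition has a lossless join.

No

Chase test. Columns are DirID, DName, Title, Genre, Budget, Year; row i has aⱼ where attribute j ∈ Ri, else bᵢⱼ.
Initial tableau (one row per fragment):
  row 1: a1 a2 a3 a4 b15 b16
  row 2: a1 a2 a3 a4 a5 b26
  row 3: b31 a2 a3 a4 a5 a6
Rows 1 and 2 agree on DirID; apply DirID→DName, Budget and equate their DName, Budget entries.
No row becomes fully distinguished — the join is lossy.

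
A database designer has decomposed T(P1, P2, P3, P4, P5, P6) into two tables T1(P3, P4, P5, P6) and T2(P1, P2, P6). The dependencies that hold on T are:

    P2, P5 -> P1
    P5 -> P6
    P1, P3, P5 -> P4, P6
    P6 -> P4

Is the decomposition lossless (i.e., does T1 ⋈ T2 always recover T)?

Common attributes: T1 ∩ T2 = {P6}.
Closure of {P6}: P6 → P4 applies, adding P4. So (P6)⁺ = {P4, P6}.
The closure contains neither all of T1 = {P3, P4, P5, P6} nor all of T2 = {P1, P2, P6}, so the common attributes are not a superkey of either fragment. The join is lossy.

No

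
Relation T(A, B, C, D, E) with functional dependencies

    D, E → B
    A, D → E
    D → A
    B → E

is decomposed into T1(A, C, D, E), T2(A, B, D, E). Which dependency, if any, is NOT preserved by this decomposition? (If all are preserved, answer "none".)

D, E → B lies within T2.
A, D → E lies within T1.
D → A lies within T1.
B → E lies within T2.
Every dependency is enforceable on the fragments, so the decomposition is dependency-preserving.

none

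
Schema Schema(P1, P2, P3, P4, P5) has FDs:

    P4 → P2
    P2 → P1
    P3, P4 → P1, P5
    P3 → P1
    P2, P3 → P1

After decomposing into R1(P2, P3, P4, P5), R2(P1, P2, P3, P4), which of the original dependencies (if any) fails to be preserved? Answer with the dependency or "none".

none

P4 → P2 lies within R1.
P2 → P1 lies within R2.
P3, P4 → P1, P5: restricted closure across fragments reaches P1, P5.
P3 → P1 lies within R2.
P2, P3 → P1 lies within R2.
Every dependency is enforceable on the fragments, so the decomposition is dependency-preserving.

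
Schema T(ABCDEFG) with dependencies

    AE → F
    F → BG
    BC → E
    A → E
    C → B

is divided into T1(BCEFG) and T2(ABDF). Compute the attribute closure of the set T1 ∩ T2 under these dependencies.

BFG

T1 ∩ T2 = {BF}.
F → BG applies, adding G
Closure: {BFG}.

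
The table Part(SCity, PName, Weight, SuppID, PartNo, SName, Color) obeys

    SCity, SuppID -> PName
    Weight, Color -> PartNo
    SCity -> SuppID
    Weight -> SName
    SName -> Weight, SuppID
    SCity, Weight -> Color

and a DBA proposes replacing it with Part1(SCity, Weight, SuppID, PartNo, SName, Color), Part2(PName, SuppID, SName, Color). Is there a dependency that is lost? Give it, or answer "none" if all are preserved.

SCity, SuppID -> PName

Check SCity, SuppID → PName: no single fragment contains all of {SCity, PName, SuppID}, and the restricted closure of {SCity, SuppID} across the fragments never reaches {PName}.
Weight, Color → PartNo is preserved.
SCity → SuppID is preserved.
Weight → SName is preserved.
SName → Weight, SuppID is preserved.
SCity, Weight → Color is preserved.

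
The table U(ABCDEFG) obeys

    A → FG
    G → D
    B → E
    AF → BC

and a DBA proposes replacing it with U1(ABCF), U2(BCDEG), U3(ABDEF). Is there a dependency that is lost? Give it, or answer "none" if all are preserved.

A → FG

Check A → FG: no single fragment contains all of {AFG}, and the restricted closure of {A} across the fragments never reaches {FG}.
G → D is preserved.
B → E is preserved.
AF → BC is preserved.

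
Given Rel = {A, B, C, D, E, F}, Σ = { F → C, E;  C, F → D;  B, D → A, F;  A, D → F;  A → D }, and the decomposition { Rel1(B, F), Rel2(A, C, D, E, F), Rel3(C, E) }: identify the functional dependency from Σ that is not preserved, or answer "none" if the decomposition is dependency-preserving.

B, D → A, F

Check B, D → A, F: no single fragment contains all of {A, B, D, F}, and the restricted closure of {B, D} across the fragments never reaches {A, F}.
F → C, E is preserved.
C, F → D is preserved.
A, D → F is preserved.
A → D is preserved.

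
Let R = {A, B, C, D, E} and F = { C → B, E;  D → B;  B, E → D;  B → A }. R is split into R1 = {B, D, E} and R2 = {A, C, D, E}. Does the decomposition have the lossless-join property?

Yes

Common attributes: R1 ∩ R2 = {D, E}.
Closure of {D, E}: D → B applies, adding B; B → A applies, adding A. So (D, E)⁺ = {A, B, D, E}.
This closure contains every attribute of R1, so R1 ∩ R2 → R1. The join is lossless.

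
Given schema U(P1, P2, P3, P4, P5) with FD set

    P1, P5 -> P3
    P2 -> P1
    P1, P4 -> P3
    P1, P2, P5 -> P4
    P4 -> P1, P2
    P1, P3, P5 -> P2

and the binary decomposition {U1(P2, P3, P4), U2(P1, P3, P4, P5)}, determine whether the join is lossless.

Yes

Common attributes: U1 ∩ U2 = {P3, P4}.
Closure of {P3, P4}: P4 → P1, P2 applies, adding P1, P2. So (P3, P4)⁺ = {P1, P2, P3, P4}.
This closure contains every attribute of U1, so U1 ∩ U2 → U1. The join is lossless.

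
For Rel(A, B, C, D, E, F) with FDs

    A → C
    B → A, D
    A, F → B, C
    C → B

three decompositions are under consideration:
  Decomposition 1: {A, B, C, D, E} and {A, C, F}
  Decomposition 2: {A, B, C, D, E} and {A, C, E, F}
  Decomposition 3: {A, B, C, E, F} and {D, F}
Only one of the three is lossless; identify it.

Decomposition 1: common = {A, C}, closure = {A, B, C, D} → lossy.
Decomposition 2: common = {A, C, E}, closure = {A, B, C, D, E} → lossless.
Decomposition 3: common = {F}, closure = {F} → lossy.

Decomposition 2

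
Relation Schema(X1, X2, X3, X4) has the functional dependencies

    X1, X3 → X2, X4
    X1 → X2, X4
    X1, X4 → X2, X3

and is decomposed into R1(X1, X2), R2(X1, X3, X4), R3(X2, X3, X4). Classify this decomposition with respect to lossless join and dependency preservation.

lossless and dependency-preserving

Lossless test (chase): Rows 1 and 2 agree on X1; apply X1→X2, X4 and equate their X2, X4 entries. Rows 1 and 2 agree on X1, X4; apply X1, X4→X2, X3 and equate their X2, X3 entries. Row 1 is now all distinguished symbols — the join is lossless.
Dependency preservation: X1, X3 → X2, X4; X1 → X2, X4; X1, X4 → X2, X3 are not contained in any single fragment, but the restricted closure of each left-hand side across the fragments still reaches the right-hand side; the remaining FDs each lie inside some fragment. All dependencies are preserved.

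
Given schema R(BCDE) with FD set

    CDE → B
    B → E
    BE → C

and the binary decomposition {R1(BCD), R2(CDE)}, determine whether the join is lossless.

No

Common attributes: R1 ∩ R2 = {CD}.
No dependency enlarges {CD}, so (CD)⁺ = {CD}.
The closure contains neither all of R1 = {BCD} nor all of R2 = {CDE}, so the common attributes are not a superkey of either fragment. The join is lossy.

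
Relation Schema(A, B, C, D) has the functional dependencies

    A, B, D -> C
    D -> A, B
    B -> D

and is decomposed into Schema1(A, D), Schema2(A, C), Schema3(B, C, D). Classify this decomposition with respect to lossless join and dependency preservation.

Lossless test (chase): Rows 1 and 3 agree on D; apply D→A, B and equate their A, B entries. Rows 1 and 3 agree on A, B, D; apply A, B, D→C and equate their C entries. Row 1 is now all distinguished symbols — the join is lossless.
Dependency preservation: A, B, D → C; D → A, B are not contained in any single fragment, but the restricted closure of each left-hand side across the fragments still reaches the right-hand side; the remaining FDs each lie inside some fragment. All dependencies are preserved.

lossless and dependency-preserving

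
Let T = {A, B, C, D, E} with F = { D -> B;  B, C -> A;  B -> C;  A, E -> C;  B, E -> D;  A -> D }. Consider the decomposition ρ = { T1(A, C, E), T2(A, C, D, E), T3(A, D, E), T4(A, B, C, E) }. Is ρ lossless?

Yes

Chase test. Columns are A, B, C, D, E; row i has aⱼ where attribute j ∈ Ti, else bᵢⱼ.
Initial tableau (one row per fragment):
  row 1: a1 b12 a3 b14 a5
  row 2: a1 b22 a3 a4 a5
  row 3: a1 b32 b33 a4 a5
  row 4: a1 a2 a3 b44 a5
Rows 2 and 3 agree on D; apply D→B and equate their B entries.
Rows 2 and 3 agree on B; apply B→C and equate their C entries.
Rows 1 and 2 agree on A; apply A→D and equate their D entries.
Rows 1 and 4 agree on A; apply A→D and equate their D entries.
Rows 1 and 2 agree on D; apply D→B and equate their B entries.
Rows 1 and 4 agree on D; apply D→B and equate their B entries.
Row 1 is now all distinguished symbols — the join is lossless.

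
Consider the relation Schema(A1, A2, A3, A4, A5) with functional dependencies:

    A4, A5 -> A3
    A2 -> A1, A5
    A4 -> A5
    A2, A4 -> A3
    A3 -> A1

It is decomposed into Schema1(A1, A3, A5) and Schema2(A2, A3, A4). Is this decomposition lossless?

Common attributes: Schema1 ∩ Schema2 = {A3}.
Closure of {A3}: A3 → A1 applies, adding A1. So (A3)⁺ = {A1, A3}.
The closure contains neither all of Schema1 = {A1, A3, A5} nor all of Schema2 = {A2, A3, A4}, so the common attributes are not a superkey of either fragment. The join is lossy.

No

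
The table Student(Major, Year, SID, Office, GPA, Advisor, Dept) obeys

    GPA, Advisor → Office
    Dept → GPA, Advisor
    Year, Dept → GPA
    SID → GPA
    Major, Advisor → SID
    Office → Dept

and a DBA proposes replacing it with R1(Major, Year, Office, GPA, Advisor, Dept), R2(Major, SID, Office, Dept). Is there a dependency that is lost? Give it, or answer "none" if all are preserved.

SID → GPA

Check SID → GPA: no single fragment contains all of {SID, GPA}, and the restricted closure of {SID} across the fragments never reaches {GPA}.
GPA, Advisor → Office is preserved.
Dept → GPA, Advisor is preserved.
Year, Dept → GPA is preserved.
Major, Advisor → SID is preserved.
Office → Dept is preserved.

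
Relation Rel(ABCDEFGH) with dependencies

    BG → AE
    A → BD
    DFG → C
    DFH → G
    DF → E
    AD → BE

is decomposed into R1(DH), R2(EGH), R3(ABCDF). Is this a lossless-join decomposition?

No

Chase test. Columns are ABCDEFGH; row i has aⱼ where attribute j ∈ Ri, else bᵢⱼ.
Initial tableau (one row per fragment):
  row 1: b11 b12 b13 a4 b15 b16 b17 a8
  row 2: b21 b22 b23 b24 a5 b26 a7 a8
  row 3: a1 a2 a3 a4 b35 a6 b37 b38
No row becomes fully distinguished — the join is lossy.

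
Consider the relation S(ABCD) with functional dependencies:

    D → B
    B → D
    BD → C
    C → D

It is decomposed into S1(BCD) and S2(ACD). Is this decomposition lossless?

Common attributes: S1 ∩ S2 = {CD}.
Closure of {CD}: D → B applies, adding B. So (CD)⁺ = {BCD}.
This closure contains every attribute of S1, so S1 ∩ S2 → S1. The join is lossless.

Yes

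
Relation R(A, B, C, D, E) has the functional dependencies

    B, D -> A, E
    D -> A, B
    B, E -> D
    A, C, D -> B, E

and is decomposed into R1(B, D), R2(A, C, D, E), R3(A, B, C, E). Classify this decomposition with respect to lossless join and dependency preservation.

lossless but not dependency-preserving

Lossless test (chase): Rows 1 and 2 agree on D; apply D→A, B and equate their A, B entries. Rows 2 and 3 agree on B, E; apply B, E→D and equate their D entries. Rows 1 and 2 agree on B, D; apply B, D→A, E and equate their A, E entries. Row 2 is now all distinguished symbols — the join is lossless.
Dependency preservation: the restricted closure of {B, E} across the fragments never reaches {D}, so B, E → D cannot be enforced without a join — not preserved.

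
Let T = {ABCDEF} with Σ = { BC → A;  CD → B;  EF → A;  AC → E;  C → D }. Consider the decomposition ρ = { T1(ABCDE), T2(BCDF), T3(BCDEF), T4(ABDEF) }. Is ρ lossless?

Chase test. Columns are ABCDEF; row i has aⱼ where attribute j ∈ Ti, else bᵢⱼ.
Initial tableau (one row per fragment):
  row 1: a1 a2 a3 a4 a5 b16
  row 2: b21 a2 a3 a4 b25 a6
  row 3: b31 a2 a3 a4 a5 a6
  row 4: a1 a2 b43 a4 a5 a6
Rows 1 and 2 agree on BC; apply BC→A and equate their A entries.
Rows 1 and 3 agree on BC; apply BC→A and equate their A entries.
Rows 1 and 2 agree on AC; apply AC→E and equate their E entries.
Row 2 is now all distinguished symbols — the join is lossless.

Yes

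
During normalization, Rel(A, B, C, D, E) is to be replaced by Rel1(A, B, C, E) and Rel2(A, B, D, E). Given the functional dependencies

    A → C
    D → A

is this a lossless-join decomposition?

Common attributes: Rel1 ∩ Rel2 = {A, B, E}.
Closure of {A, B, E}: A → C applies, adding C. So (A, B, E)⁺ = {A, B, C, E}.
This closure contains every attribute of Rel1, so Rel1 ∩ Rel2 → Rel1. The join is lossless.

Yes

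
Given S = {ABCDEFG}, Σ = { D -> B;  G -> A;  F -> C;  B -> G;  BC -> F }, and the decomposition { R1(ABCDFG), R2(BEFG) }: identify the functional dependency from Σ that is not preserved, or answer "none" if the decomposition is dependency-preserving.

D → B lies within R1.
G → A lies within R1.
F → C lies within R1.
B → G lies within R1.
BC → F lies within R1.
Every dependency is enforceable on the fragments, so the decomposition is dependency-preserving.

none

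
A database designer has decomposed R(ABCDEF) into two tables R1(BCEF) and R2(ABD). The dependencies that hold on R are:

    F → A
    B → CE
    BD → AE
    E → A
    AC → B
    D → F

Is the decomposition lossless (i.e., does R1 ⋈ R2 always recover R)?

Common attributes: R1 ∩ R2 = {B}.
Closure of {B}: B → CE applies, adding CE; E → A applies, adding A. So (B)⁺ = {ABCE}.
The closure contains neither all of R1 = {BCEF} nor all of R2 = {ABD}, so the common attributes are not a superkey of either fragment. The join is lossy.

No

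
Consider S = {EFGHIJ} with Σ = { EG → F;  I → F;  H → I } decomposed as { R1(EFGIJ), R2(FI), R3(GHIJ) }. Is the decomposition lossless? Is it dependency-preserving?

lossy but dependency-preserving

Lossless test (chase): Rows 1 and 3 agree on I; apply I→F and equate their F entries. No row becomes fully distinguished — the join is lossy.
Dependency preservation: every FD's attributes lie within a single fragment, so each can be enforced locally — preserved.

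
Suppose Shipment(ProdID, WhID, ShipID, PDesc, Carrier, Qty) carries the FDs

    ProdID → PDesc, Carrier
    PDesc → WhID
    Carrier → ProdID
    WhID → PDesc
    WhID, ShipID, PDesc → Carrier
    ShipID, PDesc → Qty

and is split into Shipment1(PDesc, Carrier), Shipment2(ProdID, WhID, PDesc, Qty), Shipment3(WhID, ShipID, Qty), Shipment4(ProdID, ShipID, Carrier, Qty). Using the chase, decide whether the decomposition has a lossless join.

Chase test. Columns are ProdID, WhID, ShipID, PDesc, Carrier, Qty; row i has aⱼ where attribute j ∈ Shipmenti, else bᵢⱼ.
Initial tableau (one row per fragment):
  row 1: b11 b12 b13 a4 a5 b16
  row 2: a1 a2 b23 a4 b25 a6
  row 3: b31 a2 a3 b34 b35 a6
  row 4: a1 b42 a3 b44 a5 a6
Rows 2 and 4 agree on ProdID; apply ProdID→PDesc, Carrier and equate their PDesc, Carrier entries.
Rows 1 and 2 agree on PDesc; apply PDesc→WhID and equate their WhID entries.
Rows 1 and 4 agree on PDesc; apply PDesc→WhID and equate their WhID entries.
Rows 1 and 2 agree on Carrier; apply Carrier→ProdID and equate their ProdID entries.
Rows 1 and 3 agree on WhID; apply WhID→PDesc and equate their PDesc entries.
Rows 3 and 4 agree on WhID, ShipID, PDesc; apply WhID, ShipID, PDesc→Carrier and equate their Carrier entries.
Rows 1 and 3 agree on Carrier; apply Carrier→ProdID and equate their ProdID entries.
Row 3 is now all distinguished symbols — the join is lossless.

Yes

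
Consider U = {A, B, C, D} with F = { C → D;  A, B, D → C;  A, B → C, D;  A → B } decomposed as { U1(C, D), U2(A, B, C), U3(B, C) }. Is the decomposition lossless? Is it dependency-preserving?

Lossless test (chase): Rows 1 and 2 agree on C; apply C→D and equate their D entries. Rows 1 and 3 agree on C; apply C→D and equate their D entries. Row 2 is now all distinguished symbols — the join is lossless.
Dependency preservation: A, B, D → C; A, B → C, D are not contained in any single fragment, but the restricted closure of each left-hand side across the fragments still reaches the right-hand side; the remaining FDs each lie inside some fragment. All dependencies are preserved.

lossless and dependency-preserving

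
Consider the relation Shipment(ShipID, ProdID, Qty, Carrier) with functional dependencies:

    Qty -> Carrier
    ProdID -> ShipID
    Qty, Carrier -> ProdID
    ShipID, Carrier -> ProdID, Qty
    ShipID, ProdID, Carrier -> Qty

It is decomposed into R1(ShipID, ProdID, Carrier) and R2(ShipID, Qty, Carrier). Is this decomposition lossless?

Common attributes: R1 ∩ R2 = {ShipID, Carrier}.
Closure of {ShipID, Carrier}: ShipID, Carrier → ProdID, Qty applies, adding ProdID, Qty. So (ShipID, Carrier)⁺ = {ShipID, ProdID, Qty, Carrier}.
This closure contains every attribute of R1, so R1 ∩ R2 → R1. The join is lossless.

Yes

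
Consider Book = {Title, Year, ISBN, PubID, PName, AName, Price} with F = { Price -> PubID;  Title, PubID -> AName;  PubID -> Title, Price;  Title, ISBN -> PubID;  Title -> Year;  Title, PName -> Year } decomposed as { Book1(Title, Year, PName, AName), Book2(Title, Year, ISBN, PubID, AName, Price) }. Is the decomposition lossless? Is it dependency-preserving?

lossy but dependency-preserving

Lossless test: (Title, Year, AName)⁺ = {Title, Year, AName}, which is a superkey of neither fragment — lossy.
Dependency preservation: every FD's attributes lie within a single fragment, so each can be enforced locally — preserved.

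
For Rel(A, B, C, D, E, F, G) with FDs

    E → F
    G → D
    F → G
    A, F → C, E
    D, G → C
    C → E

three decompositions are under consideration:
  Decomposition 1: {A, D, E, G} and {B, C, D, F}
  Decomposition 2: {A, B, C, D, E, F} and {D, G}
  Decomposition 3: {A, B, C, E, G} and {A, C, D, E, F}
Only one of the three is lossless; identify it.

Decomposition 1: common = {D}, closure = {D} → lossy.
Decomposition 2: common = {D}, closure = {D} → lossy.
Decomposition 3: common = {A, C, E}, closure = {A, C, D, E, F, G} → lossless.

Decomposition 3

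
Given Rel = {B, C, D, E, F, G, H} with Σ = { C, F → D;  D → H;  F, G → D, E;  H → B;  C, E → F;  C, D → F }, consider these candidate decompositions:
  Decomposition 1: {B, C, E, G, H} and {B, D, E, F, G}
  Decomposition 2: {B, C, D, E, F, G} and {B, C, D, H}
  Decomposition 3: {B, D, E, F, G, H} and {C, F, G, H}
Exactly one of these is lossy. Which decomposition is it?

Decomposition 1

Decomposition 1: common = {B, E, G}, closure = {B, E, G} → lossy.
Decomposition 2: common = {B, C, D}, closure = {B, C, D, F, H} → lossless.
Decomposition 3: common = {F, G, H}, closure = {B, D, E, F, G, H} → lossless.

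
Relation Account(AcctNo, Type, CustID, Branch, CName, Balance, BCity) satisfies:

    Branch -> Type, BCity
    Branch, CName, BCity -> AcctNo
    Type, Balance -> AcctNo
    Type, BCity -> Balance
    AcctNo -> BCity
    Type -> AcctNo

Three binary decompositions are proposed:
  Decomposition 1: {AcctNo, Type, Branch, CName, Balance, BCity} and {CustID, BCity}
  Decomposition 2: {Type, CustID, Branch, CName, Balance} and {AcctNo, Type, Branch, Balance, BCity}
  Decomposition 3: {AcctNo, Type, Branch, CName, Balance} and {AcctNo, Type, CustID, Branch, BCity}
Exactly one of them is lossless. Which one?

Decomposition 1: common = {BCity}, closure = {BCity} → lossy.
Decomposition 2: common = {Type, Branch, Balance}, closure = {AcctNo, Type, Branch, Balance, BCity} → lossless.
Decomposition 3: common = {AcctNo, Type, Branch}, closure = {AcctNo, Type, Branch, Balance, BCity} → lossy.

Decomposition 2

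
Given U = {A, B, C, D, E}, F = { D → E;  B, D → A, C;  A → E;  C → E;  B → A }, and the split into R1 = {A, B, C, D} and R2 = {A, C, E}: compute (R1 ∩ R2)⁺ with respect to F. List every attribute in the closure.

R1 ∩ R2 = {A, C}.
A → E applies, adding E
Closure: {A, C, E}.

A, C, E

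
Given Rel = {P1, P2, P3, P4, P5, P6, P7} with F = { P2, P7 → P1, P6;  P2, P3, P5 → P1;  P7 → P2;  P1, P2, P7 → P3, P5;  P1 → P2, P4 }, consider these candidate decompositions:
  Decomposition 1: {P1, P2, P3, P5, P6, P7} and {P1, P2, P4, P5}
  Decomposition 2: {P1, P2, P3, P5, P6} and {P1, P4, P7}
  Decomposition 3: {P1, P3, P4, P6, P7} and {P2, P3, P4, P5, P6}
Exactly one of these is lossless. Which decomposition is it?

Decomposition 1: common = {P1, P2, P5}, closure = {P1, P2, P4, P5} → lossless.
Decomposition 2: common = {P1}, closure = {P1, P2, P4} → lossy.
Decomposition 3: common = {P3, P4, P6}, closure = {P3, P4, P6} → lossy.

Decomposition 1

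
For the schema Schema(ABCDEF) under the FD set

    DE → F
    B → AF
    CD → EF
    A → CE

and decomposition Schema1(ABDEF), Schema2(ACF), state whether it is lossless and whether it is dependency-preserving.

Lossless test: (AF)⁺ = {ACEF}, which contains all of one fragment — lossless.
Dependency preservation: the restricted closure of {CD} across the fragments never reaches {EF}, so CD → EF cannot be enforced without a join — not preserved.

lossless but not dependency-preserving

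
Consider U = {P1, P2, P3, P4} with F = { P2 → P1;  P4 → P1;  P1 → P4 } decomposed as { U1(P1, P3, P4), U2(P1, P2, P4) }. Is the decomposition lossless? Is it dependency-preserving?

Lossless test: (P1, P4)⁺ = {P1, P4}, which is a superkey of neither fragment — lossy.
Dependency preservation: every FD's attributes lie within a single fragment, so each can be enforced locally — preserved.

lossy but dependency-preserving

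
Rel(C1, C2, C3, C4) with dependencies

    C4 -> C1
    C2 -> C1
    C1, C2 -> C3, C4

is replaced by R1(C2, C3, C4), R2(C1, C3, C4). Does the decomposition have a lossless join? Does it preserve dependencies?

lossless and dependency-preserving

Lossless test: (C3, C4)⁺ = {C1, C3, C4}, which contains all of one fragment — lossless.
Dependency preservation: C2 → C1; C1, C2 → C3, C4 are not contained in any single fragment, but the restricted closure of each left-hand side across the fragments still reaches the right-hand side; the remaining FDs each lie inside some fragment. All dependencies are preserved.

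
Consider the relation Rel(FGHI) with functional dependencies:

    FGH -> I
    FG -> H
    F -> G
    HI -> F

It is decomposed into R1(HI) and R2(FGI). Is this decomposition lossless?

No

Common attributes: R1 ∩ R2 = {I}.
No dependency enlarges {I}, so (I)⁺ = {I}.
The closure contains neither all of R1 = {HI} nor all of R2 = {FGI}, so the common attributes are not a superkey of either fragment. The join is lossy.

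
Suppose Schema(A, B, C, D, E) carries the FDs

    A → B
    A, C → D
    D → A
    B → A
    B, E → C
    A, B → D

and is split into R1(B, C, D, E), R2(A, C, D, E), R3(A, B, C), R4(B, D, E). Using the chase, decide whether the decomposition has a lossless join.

Yes

Chase test. Columns are A, B, C, D, E; row i has aⱼ where attribute j ∈ Ri, else bᵢⱼ.
Initial tableau (one row per fragment):
  row 1: b11 a2 a3 a4 a5
  row 2: a1 b22 a3 a4 a5
  row 3: a1 a2 a3 b34 b35
  row 4: b41 a2 b43 a4 a5
Rows 2 and 3 agree on A; apply A→B and equate their B entries.
Rows 2 and 3 agree on A, C; apply A, C→D and equate their D entries.
Rows 1 and 2 agree on D; apply D→A and equate their A entries.
Rows 1 and 4 agree on D; apply D→A and equate their A entries.
Rows 1 and 4 agree on B, E; apply B, E→C and equate their C entries.
Row 1 is now all distinguished symbols — the join is lossless.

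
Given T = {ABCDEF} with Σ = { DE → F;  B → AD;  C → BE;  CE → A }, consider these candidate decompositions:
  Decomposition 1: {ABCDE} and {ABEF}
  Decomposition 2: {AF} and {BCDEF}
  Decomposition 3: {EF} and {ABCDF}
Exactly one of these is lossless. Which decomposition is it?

Decomposition 1: common = {ABE}, closure = {ABDEF} → lossless.
Decomposition 2: common = {F}, closure = {F} → lossy.
Decomposition 3: common = {F}, closure = {F} → lossy.

Decomposition 1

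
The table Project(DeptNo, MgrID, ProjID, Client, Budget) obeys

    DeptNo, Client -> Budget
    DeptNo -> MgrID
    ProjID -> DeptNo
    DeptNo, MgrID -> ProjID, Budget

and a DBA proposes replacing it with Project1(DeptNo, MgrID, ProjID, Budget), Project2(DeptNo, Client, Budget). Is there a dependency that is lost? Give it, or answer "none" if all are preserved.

DeptNo, Client → Budget lies within Project2.
DeptNo → MgrID lies within Project1.
ProjID → DeptNo lies within Project1.
DeptNo, MgrID → ProjID, Budget lies within Project1.
Every dependency is enforceable on the fragments, so the decomposition is dependency-preserving.

none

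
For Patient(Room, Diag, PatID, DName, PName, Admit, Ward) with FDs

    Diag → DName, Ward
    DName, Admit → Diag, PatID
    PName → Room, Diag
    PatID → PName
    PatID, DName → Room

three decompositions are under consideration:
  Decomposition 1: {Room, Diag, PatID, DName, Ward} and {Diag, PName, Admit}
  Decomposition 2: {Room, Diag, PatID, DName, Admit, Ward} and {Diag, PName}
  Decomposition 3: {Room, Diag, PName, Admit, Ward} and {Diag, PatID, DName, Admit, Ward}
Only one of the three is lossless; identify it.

Decomposition 1: common = {Diag}, closure = {Diag, DName, Ward} → lossy.
Decomposition 2: common = {Diag}, closure = {Diag, DName, Ward} → lossy.
Decomposition 3: common = {Diag, Admit, Ward}, closure = {Room, Diag, PatID, DName, PName, Admit, Ward} → lossless.

Decomposition 3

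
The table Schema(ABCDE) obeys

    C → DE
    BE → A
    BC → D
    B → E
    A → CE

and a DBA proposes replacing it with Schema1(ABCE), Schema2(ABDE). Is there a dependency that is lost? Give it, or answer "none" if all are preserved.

C → DE

Check C → DE: no single fragment contains all of {CDE}, and the restricted closure of {C} across the fragments never reaches {DE}.
BE → A is preserved.
BC → D is preserved.
B → E is preserved.
A → CE is preserved.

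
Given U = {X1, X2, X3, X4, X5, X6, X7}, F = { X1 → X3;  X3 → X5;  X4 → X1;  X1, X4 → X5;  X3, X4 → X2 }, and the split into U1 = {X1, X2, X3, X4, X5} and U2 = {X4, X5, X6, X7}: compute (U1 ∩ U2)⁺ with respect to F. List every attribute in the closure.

X1, X2, X3, X4, X5

U1 ∩ U2 = {X4, X5}.
X4 → X1 applies, adding X1
X1 → X3 applies, adding X3
X3, X4 → X2 applies, adding X2
Closure: {X1, X2, X3, X4, X5}.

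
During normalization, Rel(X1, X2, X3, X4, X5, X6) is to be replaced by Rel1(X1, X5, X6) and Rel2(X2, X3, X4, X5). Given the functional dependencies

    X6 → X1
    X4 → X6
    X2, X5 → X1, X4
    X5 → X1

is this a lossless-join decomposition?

No

Common attributes: Rel1 ∩ Rel2 = {X5}.
Closure of {X5}: X5 → X1 applies, adding X1. So (X5)⁺ = {X1, X5}.
The closure contains neither all of Rel1 = {X1, X5, X6} nor all of Rel2 = {X2, X3, X4, X5}, so the common attributes are not a superkey of either fragment. The join is lossy.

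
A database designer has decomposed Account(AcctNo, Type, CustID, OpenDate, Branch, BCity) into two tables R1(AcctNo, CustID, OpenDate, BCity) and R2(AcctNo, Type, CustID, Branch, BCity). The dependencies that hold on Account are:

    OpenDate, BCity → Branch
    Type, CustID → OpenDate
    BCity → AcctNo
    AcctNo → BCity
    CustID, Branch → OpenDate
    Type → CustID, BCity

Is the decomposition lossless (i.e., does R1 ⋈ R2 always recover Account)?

Common attributes: R1 ∩ R2 = {AcctNo, CustID, BCity}.
No dependency enlarges {AcctNo, CustID, BCity}, so (AcctNo, CustID, BCity)⁺ = {AcctNo, CustID, BCity}.
The closure contains neither all of R1 = {AcctNo, CustID, OpenDate, BCity} nor all of R2 = {AcctNo, Type, CustID, Branch, BCity}, so the common attributes are not a superkey of either fragment. The join is lossy.

No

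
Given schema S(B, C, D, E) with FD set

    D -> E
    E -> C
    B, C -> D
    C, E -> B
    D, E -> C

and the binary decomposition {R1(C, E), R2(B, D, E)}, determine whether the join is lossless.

Common attributes: R1 ∩ R2 = {E}.
Closure of {E}: E → C applies, adding C; C, E → B applies, adding B; B, C → D applies, adding D. So (E)⁺ = {B, C, D, E}.
This closure contains every attribute of R1, so R1 ∩ R2 → R1. The join is lossless.

Yes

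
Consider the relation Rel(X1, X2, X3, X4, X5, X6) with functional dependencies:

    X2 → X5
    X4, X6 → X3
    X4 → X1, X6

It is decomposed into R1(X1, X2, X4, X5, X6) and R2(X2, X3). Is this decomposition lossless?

No

Common attributes: R1 ∩ R2 = {X2}.
Closure of {X2}: X2 → X5 applies, adding X5. So (X2)⁺ = {X2, X5}.
The closure contains neither all of R1 = {X1, X2, X4, X5, X6} nor all of R2 = {X2, X3}, so the common attributes are not a superkey of either fragment. The join is lossy.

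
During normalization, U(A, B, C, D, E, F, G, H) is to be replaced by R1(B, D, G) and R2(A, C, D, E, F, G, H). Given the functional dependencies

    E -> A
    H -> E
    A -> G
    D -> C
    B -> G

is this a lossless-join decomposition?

Common attributes: R1 ∩ R2 = {D, G}.
Closure of {D, G}: D → C applies, adding C. So (D, G)⁺ = {C, D, G}.
The closure contains neither all of R1 = {B, D, G} nor all of R2 = {A, C, D, E, F, G, H}, so the common attributes are not a superkey of either fragment. The join is lossy.

No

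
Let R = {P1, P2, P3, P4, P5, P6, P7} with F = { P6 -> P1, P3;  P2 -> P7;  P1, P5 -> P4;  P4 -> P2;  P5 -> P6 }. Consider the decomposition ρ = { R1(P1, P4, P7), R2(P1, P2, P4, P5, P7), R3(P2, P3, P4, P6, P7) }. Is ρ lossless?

Chase test. Columns are P1, P2, P3, P4, P5, P6, P7; row i has aⱼ where attribute j ∈ Ri, else bᵢⱼ.
Initial tableau (one row per fragment):
  row 1: a1 b12 b13 a4 b15 b16 a7
  row 2: a1 a2 b23 a4 a5 b26 a7
  row 3: b31 a2 a3 a4 b35 a6 a7
Rows 1 and 2 agree on P4; apply P4→P2 and equate their P2 entries.
No row becomes fully distinguished — the join is lossy.

No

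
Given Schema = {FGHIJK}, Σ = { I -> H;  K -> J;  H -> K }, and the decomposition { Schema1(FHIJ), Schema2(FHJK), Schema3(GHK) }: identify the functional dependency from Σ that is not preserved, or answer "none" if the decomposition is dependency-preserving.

I → H lies within Schema1.
K → J lies within Schema2.
H → K lies within Schema2.
Every dependency is enforceable on the fragments, so the decomposition is dependency-preserving.

none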